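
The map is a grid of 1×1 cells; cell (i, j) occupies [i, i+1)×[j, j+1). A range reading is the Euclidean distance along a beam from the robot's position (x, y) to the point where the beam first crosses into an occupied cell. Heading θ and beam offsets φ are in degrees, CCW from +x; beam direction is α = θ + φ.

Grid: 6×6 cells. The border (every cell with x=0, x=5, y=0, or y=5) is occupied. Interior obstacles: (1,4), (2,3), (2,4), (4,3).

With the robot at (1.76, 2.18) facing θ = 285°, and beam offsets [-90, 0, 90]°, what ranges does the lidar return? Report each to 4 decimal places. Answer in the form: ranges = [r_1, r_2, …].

beam 1: φ=-90°, α=195°
  direction (-0.9659, -0.2588); cell (1,2); t to first gridline: x 0.7868, y 0.6955 (then +1.0353 / +3.8637)
    (1,1) via y @ 0.6955
    (0,1) via x @ 0.7868  # hit
  → r_1 = 0.7868
beam 2: φ=0°, α=285°
  direction (0.2588, -0.9659); cell (1,2); t to first gridline: x 0.9273, y 0.1863 (then +3.8637 / +1.0353)
    (1,1) via y @ 0.1863
    (2,1) via x @ 0.9273
    (2,0) via y @ 1.2216  # hit
  → r_2 = 1.2216
beam 3: φ=90°, α=15°
  direction (0.9659, 0.2588); cell (1,2); t to first gridline: x 0.2485, y 3.1682 (then +1.0353 / +3.8637)
    (2,2) via x @ 0.2485
    (3,2) via x @ 1.2837
    (4,2) via x @ 2.3190
    (4,3) via y @ 3.1682  # hit
  → r_3 = 3.1682

ranges = [0.7868, 1.2216, 3.1682]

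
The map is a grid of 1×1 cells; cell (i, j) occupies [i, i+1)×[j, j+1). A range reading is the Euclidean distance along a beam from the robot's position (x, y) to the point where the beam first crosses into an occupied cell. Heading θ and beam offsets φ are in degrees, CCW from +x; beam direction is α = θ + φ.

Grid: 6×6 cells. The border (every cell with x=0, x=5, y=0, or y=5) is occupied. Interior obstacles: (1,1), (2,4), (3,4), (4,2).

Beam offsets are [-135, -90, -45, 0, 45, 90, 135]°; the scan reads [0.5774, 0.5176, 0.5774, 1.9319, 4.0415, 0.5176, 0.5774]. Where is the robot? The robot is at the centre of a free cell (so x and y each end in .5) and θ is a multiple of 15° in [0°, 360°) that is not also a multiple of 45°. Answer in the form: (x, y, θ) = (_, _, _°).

Candidates: 12 free-cell centres × 16 headings = 192 poses. Raycast each; keep the one whose scan matches to 4 dp.
  (1.5, 3.5, 285°): beam 3 = 1.0000 ≠ 0.5774 ✗
  (4.5, 4.5, 255°): beam 4 = 1.5529 ≠ 1.9319 ✗
  (4.5, 1.5, 195°): beam 3 = 4.0415 ≠ 0.5774 ✗
  (3.5, 3.5, 150°): beam 1 = 1.5529 ≠ 0.5774 ✗
  (1.5, 3.5, 120°): beam 1 = 2.5882 ≠ 0.5774 ✗
  …
  (1.5, 4.5, 255°): r_1=0.5774, r_2=0.5176, r_3=0.5774, r_4=1.9319, r_5=4.0415, r_6=0.5176, r_7=0.5774 — all match ✓
No second candidate reproduces the full scan.

(x, y, θ) = (1.5, 4.5, 255°)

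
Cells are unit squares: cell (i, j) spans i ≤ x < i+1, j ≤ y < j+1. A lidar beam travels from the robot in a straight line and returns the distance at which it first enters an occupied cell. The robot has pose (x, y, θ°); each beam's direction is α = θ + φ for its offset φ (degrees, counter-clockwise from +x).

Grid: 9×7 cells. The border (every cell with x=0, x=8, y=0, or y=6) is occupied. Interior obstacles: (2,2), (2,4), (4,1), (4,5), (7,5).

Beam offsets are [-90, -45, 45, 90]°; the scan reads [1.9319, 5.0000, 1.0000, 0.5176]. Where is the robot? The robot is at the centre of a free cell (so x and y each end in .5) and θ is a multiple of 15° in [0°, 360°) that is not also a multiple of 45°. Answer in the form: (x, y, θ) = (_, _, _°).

(x, y, θ) = (7.5, 1.5, 165°)

Candidates: 30 free-cell centres × 16 headings = 480 poses. Raycast each; keep the one whose scan matches to 4 dp.
  (3.5, 3.5, 120°): beam 1 = 4.0415 ≠ 1.9319 ✗
  (4.5, 4.5, 285°): beam 1 = 1.5529 ≠ 1.9319 ✗
  (6.5, 5.5, 30°): beam 1 = 3.0000 ≠ 1.9319 ✗
  …
  (7.5, 1.5, 165°): r_1=1.9319, r_2=5.0000, r_3=1.0000, r_4=0.5176 — all match ✓
No second candidate reproduces the full scan.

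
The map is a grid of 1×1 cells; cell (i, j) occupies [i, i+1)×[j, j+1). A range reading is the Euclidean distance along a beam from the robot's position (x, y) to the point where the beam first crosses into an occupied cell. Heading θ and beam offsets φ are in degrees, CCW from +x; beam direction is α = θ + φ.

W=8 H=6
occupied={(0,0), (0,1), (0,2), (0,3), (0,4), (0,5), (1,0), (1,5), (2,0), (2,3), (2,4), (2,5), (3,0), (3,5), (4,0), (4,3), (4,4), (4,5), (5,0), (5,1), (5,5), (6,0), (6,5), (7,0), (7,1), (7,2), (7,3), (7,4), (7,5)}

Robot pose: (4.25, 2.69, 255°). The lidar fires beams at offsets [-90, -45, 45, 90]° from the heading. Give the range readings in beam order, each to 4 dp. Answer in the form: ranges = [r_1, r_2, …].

ranges = [1.2941, 3.3800, 1.5000, 2.8470]

beam 1: φ=-90°, α=165°
  cosα=-0.9659 sinα=0.2588 | (4,2) | tMaxX 0.2588 tMaxY 1.1977 | tΔX 1.0353 tΔY 3.8637
    t=0.2588 [x] (3,2)
    t=1.1977 [y] (3,3)
    t=1.2941 [x] (2,3) — stop
  → r_1 = 1.2941
beam 2: φ=-45°, α=210°
  cosα=-0.8660 sinα=-0.5000 | (4,2) | tMaxX 0.2887 tMaxY 1.3800 | tΔX 1.1547 tΔY 2.0000
    t=0.2887 [x] (3,2)
    t=1.3800 [y] (3,1)
    t=1.4434 [x] (2,1)
    t=2.5981 [x] (1,1)
    t=3.3800 [y] (1,0) — stop
  → r_2 = 3.3800
beam 3: φ=45°, α=300°
  cosα=0.5000 sinα=-0.8660 | (4,2) | tMaxX 1.5000 tMaxY 0.7967 | tΔX 2.0000 tΔY 1.1547
    t=0.7967 [y] (4,1)
    t=1.5000 [x] (5,1) — stop
  → r_3 = 1.5000
beam 4: φ=90°, α=345°
  cosα=0.9659 sinα=-0.2588 | (4,2) | tMaxX 0.7765 tMaxY 2.6660 | tΔX 1.0353 tΔY 3.8637
    t=0.7765 [x] (5,2)
    t=1.8117 [x] (6,2)
    t=2.6660 [y] (6,1)
    t=2.8470 [x] (7,1) — stop
  → r_4 = 2.8470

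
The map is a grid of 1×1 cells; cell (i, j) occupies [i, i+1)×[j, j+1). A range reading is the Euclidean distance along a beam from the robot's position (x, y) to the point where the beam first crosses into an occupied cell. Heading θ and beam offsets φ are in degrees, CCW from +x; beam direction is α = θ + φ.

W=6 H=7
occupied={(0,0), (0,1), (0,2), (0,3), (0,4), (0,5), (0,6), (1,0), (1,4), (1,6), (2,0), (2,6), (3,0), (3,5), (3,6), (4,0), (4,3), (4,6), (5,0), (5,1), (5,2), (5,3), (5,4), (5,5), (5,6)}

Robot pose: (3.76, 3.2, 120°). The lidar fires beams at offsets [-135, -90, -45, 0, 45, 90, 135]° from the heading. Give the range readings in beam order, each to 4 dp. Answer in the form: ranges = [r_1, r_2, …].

beam 1: φ=-135°, α=345°
  d=(0.9659,-0.2588)  start (3,3)  tX=0.2485 tY=0.7727  stride 1/|dx|=1.0353 1/|dy|=3.8637
    cross x-line → (4,3), t=0.2485 (wall)
  → r_1 = 0.2485
beam 2: φ=-90°, α=30°
  d=(0.8660,0.5000)  start (3,3)  tX=0.2771 tY=1.6000  stride 1/|dx|=1.1547 1/|dy|=2.0000
    cross x-line → (4,3), t=0.2771 (wall)
  → r_2 = 0.2771
beam 3: φ=-45°, α=75°
  d=(0.2588,0.9659)  start (3,3)  tX=0.9273 tY=0.8282  stride 1/|dx|=3.8637 1/|dy|=1.0353
    cross y-line → (3,4), t=0.8282
    cross x-line → (4,4), t=0.9273
    cross y-line → (4,5), t=1.8635
    cross y-line → (4,6), t=2.8988 (wall)
  → r_3 = 2.8988
beam 4: φ=0°, α=120°
  d=(-0.5000,0.8660)  start (3,3)  tX=1.5200 tY=0.9238  stride 1/|dx|=2.0000 1/|dy|=1.1547
    cross y-line → (3,4), t=0.9238
    cross x-line → (2,4), t=1.5200
    cross y-line → (2,5), t=2.0785
    cross y-line → (2,6), t=3.2332 (wall)
  → r_4 = 3.2332
beam 5: φ=45°, α=165°
  d=(-0.9659,0.2588)  start (3,3)  tX=0.7868 tY=3.0910  stride 1/|dx|=1.0353 1/|dy|=3.8637
    cross x-line → (2,3), t=0.7868
    cross x-line → (1,3), t=1.8221
    cross x-line → (0,3), t=2.8574 (wall)
  → r_5 = 2.8574
beam 6: φ=90°, α=210°
  d=(-0.8660,-0.5000)  start (3,3)  tX=0.8776 tY=0.4000  stride 1/|dx|=1.1547 1/|dy|=2.0000
    cross y-line → (3,2), t=0.4000
    cross x-line → (2,2), t=0.8776
    cross x-line → (1,2), t=2.0323
    cross y-line → (1,1), t=2.4000
    cross x-line → (0,1), t=3.1870 (wall)
  → r_6 = 3.1870
beam 7: φ=135°, α=255°
  d=(-0.2588,-0.9659)  start (3,3)  tX=2.9364 tY=0.2071  stride 1/|dx|=3.8637 1/|dy|=1.0353
    cross y-line → (3,2), t=0.2071
    cross y-line → (3,1), t=1.2423
    cross y-line → (3,0), t=2.2776 (wall)
  → r_7 = 2.2776

ranges = [0.2485, 0.2771, 2.8988, 3.2332, 2.8574, 3.1870, 2.2776]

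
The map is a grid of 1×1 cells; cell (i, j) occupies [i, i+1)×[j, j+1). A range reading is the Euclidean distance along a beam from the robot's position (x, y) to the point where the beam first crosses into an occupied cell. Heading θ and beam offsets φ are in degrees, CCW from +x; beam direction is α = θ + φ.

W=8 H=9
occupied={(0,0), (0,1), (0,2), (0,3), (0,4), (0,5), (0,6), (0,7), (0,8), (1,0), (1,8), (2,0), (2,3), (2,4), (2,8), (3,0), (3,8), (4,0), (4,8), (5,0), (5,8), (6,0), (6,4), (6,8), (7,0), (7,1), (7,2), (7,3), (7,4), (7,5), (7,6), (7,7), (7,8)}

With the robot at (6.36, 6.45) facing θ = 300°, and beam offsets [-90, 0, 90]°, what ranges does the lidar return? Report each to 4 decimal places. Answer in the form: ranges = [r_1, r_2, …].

ranges = [3.8798, 1.2800, 0.7390]

beam 1: φ=-90°, α=210°
  direction (-0.8660, -0.5000); cell (6,6); t to first gridline: x 0.4157, y 0.9000 (then +1.1547 / +2.0000)
    (5,6) via x @ 0.4157
    (5,5) via y @ 0.9000
    (4,5) via x @ 1.5704
    (3,5) via x @ 2.7251
    (3,4) via y @ 2.9000
    (2,4) via x @ 3.8798  # hit
  → r_1 = 3.8798
beam 2: φ=0°, α=300°
  direction (0.5000, -0.8660); cell (6,6); t to first gridline: x 1.2800, y 0.5196 (then +2.0000 / +1.1547)
    (6,5) via y @ 0.5196
    (7,5) via x @ 1.2800  # hit
  → r_2 = 1.2800
beam 3: φ=90°, α=30°
  direction (0.8660, 0.5000); cell (6,6); t to first gridline: x 0.7390, y 1.1000 (then +1.1547 / +2.0000)
    (7,6) via x @ 0.7390  # hit
  → r_3 = 0.7390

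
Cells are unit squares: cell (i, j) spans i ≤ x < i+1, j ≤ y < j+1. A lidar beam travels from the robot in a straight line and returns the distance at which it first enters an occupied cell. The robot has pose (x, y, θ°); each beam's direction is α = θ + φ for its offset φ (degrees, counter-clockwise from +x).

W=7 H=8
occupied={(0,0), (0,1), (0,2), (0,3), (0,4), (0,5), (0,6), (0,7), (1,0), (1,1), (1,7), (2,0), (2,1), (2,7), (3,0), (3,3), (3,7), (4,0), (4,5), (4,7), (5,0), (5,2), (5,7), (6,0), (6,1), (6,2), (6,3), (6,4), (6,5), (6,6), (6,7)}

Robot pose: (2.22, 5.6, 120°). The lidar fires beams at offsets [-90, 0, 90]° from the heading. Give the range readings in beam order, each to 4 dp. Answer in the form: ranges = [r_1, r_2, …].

beam 1: φ=-90°, α=30°
  direction (0.8660, 0.5000); cell (2,5); t to first gridline: x 0.9007, y 0.8000 (then +1.1547 / +2.0000)
    (2,6) via y @ 0.8000
    (3,6) via x @ 0.9007
    (4,6) via x @ 2.0554
    (4,7) via y @ 2.8000  # hit
  → r_1 = 2.8000
beam 2: φ=0°, α=120°
  direction (-0.5000, 0.8660); cell (2,5); t to first gridline: x 0.4400, y 0.4619 (then +2.0000 / +1.1547)
    (1,5) via x @ 0.4400
    (1,6) via y @ 0.4619
    (1,7) via y @ 1.6166  # hit
  → r_2 = 1.6166
beam 3: φ=90°, α=210°
  direction (-0.8660, -0.5000); cell (2,5); t to first gridline: x 0.2540, y 1.2000 (then +1.1547 / +2.0000)
    (1,5) via x @ 0.2540
    (1,4) via y @ 1.2000
    (0,4) via x @ 1.4087  # hit
  → r_3 = 1.4087

ranges = [2.8000, 1.6166, 1.4087]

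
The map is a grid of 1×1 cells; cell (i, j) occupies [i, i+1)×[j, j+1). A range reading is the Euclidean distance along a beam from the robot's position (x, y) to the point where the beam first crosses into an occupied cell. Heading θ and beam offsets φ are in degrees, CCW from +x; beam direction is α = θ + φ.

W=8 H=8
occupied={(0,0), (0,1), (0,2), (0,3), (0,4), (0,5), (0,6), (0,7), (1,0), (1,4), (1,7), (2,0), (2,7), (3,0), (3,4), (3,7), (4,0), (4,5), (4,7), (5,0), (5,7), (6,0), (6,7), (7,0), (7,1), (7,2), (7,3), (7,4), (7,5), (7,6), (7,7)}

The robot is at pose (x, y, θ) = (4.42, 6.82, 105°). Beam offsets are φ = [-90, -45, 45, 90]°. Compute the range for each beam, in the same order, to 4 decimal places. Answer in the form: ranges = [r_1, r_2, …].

beam 1: φ=-90°, α=15°
  cosα=0.9659 sinα=0.2588 | (4,6) | tMaxX 0.6005 tMaxY 0.6955 | tΔX 1.0353 tΔY 3.8637
    t=0.6005 [x] (5,6)
    t=0.6955 [y] (5,7) — stop
  → r_1 = 0.6955
beam 2: φ=-45°, α=60°
  cosα=0.5000 sinα=0.8660 | (4,6) | tMaxX 1.1600 tMaxY 0.2078 | tΔX 2.0000 tΔY 1.1547
    t=0.2078 [y] (4,7) — stop
  → r_2 = 0.2078
beam 3: φ=45°, α=150°
  cosα=-0.8660 sinα=0.5000 | (4,6) | tMaxX 0.4850 tMaxY 0.3600 | tΔX 1.1547 tΔY 2.0000
    t=0.3600 [y] (4,7) — stop
  → r_3 = 0.3600
beam 4: φ=90°, α=195°
  cosα=-0.9659 sinα=-0.2588 | (4,6) | tMaxX 0.4348 tMaxY 3.1682 | tΔX 1.0353 tΔY 3.8637
    t=0.4348 [x] (3,6)
    t=1.4701 [x] (2,6)
    t=2.5054 [x] (1,6)
    t=3.1682 [y] (1,5)
    t=3.5406 [x] (0,5) — stop
  → r_4 = 3.5406

ranges = [0.6955, 0.2078, 0.3600, 3.5406]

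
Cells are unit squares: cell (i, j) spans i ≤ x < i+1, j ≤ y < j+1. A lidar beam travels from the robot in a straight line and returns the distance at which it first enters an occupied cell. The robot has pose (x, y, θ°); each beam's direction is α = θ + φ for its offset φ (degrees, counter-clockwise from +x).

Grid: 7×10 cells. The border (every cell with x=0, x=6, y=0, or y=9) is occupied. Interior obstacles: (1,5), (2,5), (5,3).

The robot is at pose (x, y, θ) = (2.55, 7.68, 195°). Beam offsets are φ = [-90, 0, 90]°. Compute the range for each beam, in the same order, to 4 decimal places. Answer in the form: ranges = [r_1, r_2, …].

ranges = [1.3666, 1.6047, 6.9156]

beam 1: φ=-90°, α=105°
  dir = (cos 105°, sin 105°) = (-0.2588, 0.9659); from cell (2,7)
  next x-line at t=2.1250, next y-line at t=0.3313; Δt_x=3.8637, Δt_y=1.0353
    y: enter (2,8) at t=0.3313
    y: enter (2,9) at t=1.3666 ← occupied
  → r_1 = 1.3666
beam 2: φ=0°, α=195°
  dir = (cos 195°, sin 195°) = (-0.9659, -0.2588); from cell (2,7)
  next x-line at t=0.5694, next y-line at t=2.6273; Δt_x=1.0353, Δt_y=3.8637
    x: enter (1,7) at t=0.5694
    x: enter (0,7) at t=1.6047 ← occupied
  → r_2 = 1.6047
beam 3: φ=90°, α=285°
  dir = (cos 285°, sin 285°) = (0.2588, -0.9659); from cell (2,7)
  next x-line at t=1.7387, next y-line at t=0.7040; Δt_x=3.8637, Δt_y=1.0353
    y: enter (2,6) at t=0.7040
    x: enter (3,6) at t=1.7387
    y: enter (3,5) at t=1.7393
    y: enter (3,4) at t=2.7745
    y: enter (3,3) at t=3.8098
    y: enter (3,2) at t=4.8451
    x: enter (4,2) at t=5.6024
    y: enter (4,1) at t=5.8804
    y: enter (4,0) at t=6.9156 ← occupied
  → r_3 = 6.9156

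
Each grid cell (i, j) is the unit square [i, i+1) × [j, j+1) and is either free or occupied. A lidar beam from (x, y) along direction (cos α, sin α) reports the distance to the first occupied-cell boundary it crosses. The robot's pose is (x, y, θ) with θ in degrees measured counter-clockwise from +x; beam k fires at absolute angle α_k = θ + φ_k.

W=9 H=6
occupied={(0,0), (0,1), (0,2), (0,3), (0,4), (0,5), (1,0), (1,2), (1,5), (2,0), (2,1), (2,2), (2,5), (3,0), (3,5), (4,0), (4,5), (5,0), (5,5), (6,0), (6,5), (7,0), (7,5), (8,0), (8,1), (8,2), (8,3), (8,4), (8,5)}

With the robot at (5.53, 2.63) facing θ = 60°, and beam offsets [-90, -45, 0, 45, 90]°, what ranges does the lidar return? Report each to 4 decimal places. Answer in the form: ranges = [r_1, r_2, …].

ranges = [2.8521, 2.5571, 2.7366, 2.4536, 4.7400]

beam 1: φ=-90°, α=330°
  direction (0.8660, -0.5000); cell (5,2); t to first gridline: x 0.5427, y 1.2600 (then +1.1547 / +2.0000)
    (6,2) via x @ 0.5427
    (6,1) via y @ 1.2600
    (7,1) via x @ 1.6974
    (8,1) via x @ 2.8521  # hit
  → r_1 = 2.8521
beam 2: φ=-45°, α=15°
  direction (0.9659, 0.2588); cell (5,2); t to first gridline: x 0.4866, y 1.4296 (then +1.0353 / +3.8637)
    (6,2) via x @ 0.4866
    (6,3) via y @ 1.4296
    (7,3) via x @ 1.5219
    (8,3) via x @ 2.5571  # hit
  → r_2 = 2.5571
beam 3: φ=0°, α=60°
  direction (0.5000, 0.8660); cell (5,2); t to first gridline: x 0.9400, y 0.4272 (then +2.0000 / +1.1547)
    (5,3) via y @ 0.4272
    (6,3) via x @ 0.9400
    (6,4) via y @ 1.5819
    (6,5) via y @ 2.7366  # hit
  → r_3 = 2.7366
beam 4: φ=45°, α=105°
  direction (-0.2588, 0.9659); cell (5,2); t to first gridline: x 2.0478, y 0.3831 (then +3.8637 / +1.0353)
    (5,3) via y @ 0.3831
    (5,4) via y @ 1.4183
    (4,4) via x @ 2.0478
    (4,5) via y @ 2.4536  # hit
  → r_4 = 2.4536
beam 5: φ=90°, α=150°
  direction (-0.8660, 0.5000); cell (5,2); t to first gridline: x 0.6120, y 0.7400 (then +1.1547 / +2.0000)
    (4,2) via x @ 0.6120
    (4,3) via y @ 0.7400
    (3,3) via x @ 1.7667
    (3,4) via y @ 2.7400
    (2,4) via x @ 2.9214
    (1,4) via x @ 4.0761
    (1,5) via y @ 4.7400  # hit
  → r_5 = 4.7400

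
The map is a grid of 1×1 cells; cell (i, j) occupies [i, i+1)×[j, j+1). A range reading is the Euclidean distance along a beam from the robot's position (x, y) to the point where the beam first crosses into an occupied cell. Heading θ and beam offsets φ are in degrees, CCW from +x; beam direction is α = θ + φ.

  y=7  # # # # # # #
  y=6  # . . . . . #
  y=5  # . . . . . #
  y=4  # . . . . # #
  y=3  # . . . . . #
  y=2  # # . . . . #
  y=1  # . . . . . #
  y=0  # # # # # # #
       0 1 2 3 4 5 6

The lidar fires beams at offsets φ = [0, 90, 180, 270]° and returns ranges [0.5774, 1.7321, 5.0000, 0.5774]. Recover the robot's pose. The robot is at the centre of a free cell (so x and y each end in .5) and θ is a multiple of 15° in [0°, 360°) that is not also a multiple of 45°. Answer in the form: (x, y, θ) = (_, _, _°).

Enumerate (i+0.5, j+0.5, θ) over the 28 free cells and 16 admissible headings. For each, cast all 4 beams and compare to the given ranges.
  (4.5, 5.5, 120°): beam 1 = 1.7321 ≠ 0.5774 ✗
  (1.5, 6.5, 15°): beam 1 = 1.9319 ≠ 0.5774 ✗
  (2.5, 4.5, 330°): beam 1 = 4.0415 ≠ 0.5774 ✗
  …
  (5.5, 5.5, 30°): r_1=0.5774, r_2=1.7321, r_3=5.0000, r_4=0.5774 — all match ✓
Only this pose fits every beam.

(x, y, θ) = (5.5, 5.5, 30°)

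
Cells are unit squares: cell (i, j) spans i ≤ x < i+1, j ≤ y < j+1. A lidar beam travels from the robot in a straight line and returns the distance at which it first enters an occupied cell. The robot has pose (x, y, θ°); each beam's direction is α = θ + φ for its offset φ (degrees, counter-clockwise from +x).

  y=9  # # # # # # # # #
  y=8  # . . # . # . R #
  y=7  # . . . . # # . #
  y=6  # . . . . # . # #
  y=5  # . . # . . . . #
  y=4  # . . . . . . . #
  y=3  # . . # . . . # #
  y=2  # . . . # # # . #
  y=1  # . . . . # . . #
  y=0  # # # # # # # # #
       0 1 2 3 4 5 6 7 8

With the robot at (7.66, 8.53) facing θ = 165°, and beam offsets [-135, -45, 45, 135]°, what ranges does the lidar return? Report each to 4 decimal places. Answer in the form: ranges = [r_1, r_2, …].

ranges = [0.3926, 0.5427, 1.0600, 0.6800]

beam 1: φ=-135°, α=30°
  cosα=0.8660 sinα=0.5000 | (7,8) | tMaxX 0.3926 tMaxY 0.9400 | tΔX 1.1547 tΔY 2.0000
    t=0.3926 [x] (8,8) — stop
  → r_1 = 0.3926
beam 2: φ=-45°, α=120°
  cosα=-0.5000 sinα=0.8660 | (7,8) | tMaxX 1.3200 tMaxY 0.5427 | tΔX 2.0000 tΔY 1.1547
    t=0.5427 [y] (7,9) — stop
  → r_2 = 0.5427
beam 3: φ=45°, α=210°
  cosα=-0.8660 sinα=-0.5000 | (7,8) | tMaxX 0.7621 tMaxY 1.0600 | tΔX 1.1547 tΔY 2.0000
    t=0.7621 [x] (6,8)
    t=1.0600 [y] (6,7) — stop
  → r_3 = 1.0600
beam 4: φ=135°, α=300°
  cosα=0.5000 sinα=-0.8660 | (7,8) | tMaxX 0.6800 tMaxY 0.6120 | tΔX 2.0000 tΔY 1.1547
    t=0.6120 [y] (7,7)
    t=0.6800 [x] (8,7) — stop
  → r_4 = 0.6800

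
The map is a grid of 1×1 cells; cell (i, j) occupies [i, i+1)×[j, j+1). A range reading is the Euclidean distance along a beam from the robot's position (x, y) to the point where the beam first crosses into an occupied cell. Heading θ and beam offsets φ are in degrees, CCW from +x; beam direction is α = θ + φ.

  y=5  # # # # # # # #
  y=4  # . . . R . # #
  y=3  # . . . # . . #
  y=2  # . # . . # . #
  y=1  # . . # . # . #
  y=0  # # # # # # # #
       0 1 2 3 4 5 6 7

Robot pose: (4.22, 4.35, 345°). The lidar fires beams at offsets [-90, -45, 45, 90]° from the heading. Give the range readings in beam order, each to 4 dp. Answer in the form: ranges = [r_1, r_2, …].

beam 1: φ=-90°, α=255°
  d=(-0.2588,-0.9659)  start (4,4)  tX=0.8500 tY=0.3623  stride 1/|dx|=3.8637 1/|dy|=1.0353
    cross y-line → (4,3), t=0.3623 (wall)
  → r_1 = 0.3623
beam 2: φ=-45°, α=300°
  d=(0.5000,-0.8660)  start (4,4)  tX=1.5600 tY=0.4041  stride 1/|dx|=2.0000 1/|dy|=1.1547
    cross y-line → (4,3), t=0.4041 (wall)
  → r_2 = 0.4041
beam 3: φ=45°, α=30°
  d=(0.8660,0.5000)  start (4,4)  tX=0.9007 tY=1.3000  stride 1/|dx|=1.1547 1/|dy|=2.0000
    cross x-line → (5,4), t=0.9007
    cross y-line → (5,5), t=1.3000 (wall)
  → r_3 = 1.3000
beam 4: φ=90°, α=75°
  d=(0.2588,0.9659)  start (4,4)  tX=3.0137 tY=0.6729  stride 1/|dx|=3.8637 1/|dy|=1.0353
    cross y-line → (4,5), t=0.6729 (wall)
  → r_4 = 0.6729

ranges = [0.3623, 0.4041, 1.3000, 0.6729]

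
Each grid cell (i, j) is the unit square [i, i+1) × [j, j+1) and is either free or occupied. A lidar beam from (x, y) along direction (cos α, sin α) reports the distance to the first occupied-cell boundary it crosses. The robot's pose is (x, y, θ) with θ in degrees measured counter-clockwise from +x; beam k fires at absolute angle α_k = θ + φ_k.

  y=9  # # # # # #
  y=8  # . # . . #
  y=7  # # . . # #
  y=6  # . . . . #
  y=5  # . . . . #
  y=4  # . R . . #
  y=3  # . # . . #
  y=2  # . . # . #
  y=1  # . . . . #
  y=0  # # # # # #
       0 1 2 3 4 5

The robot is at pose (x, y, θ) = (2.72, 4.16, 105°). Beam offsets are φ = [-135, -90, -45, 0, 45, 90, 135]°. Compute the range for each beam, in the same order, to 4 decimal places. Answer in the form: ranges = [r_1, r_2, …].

beam 1: φ=-135°, α=330°
  d=(0.8660,-0.5000)  start (2,4)  tX=0.3233 tY=0.3200  stride 1/|dx|=1.1547 1/|dy|=2.0000
    cross y-line → (2,3), t=0.3200 (wall)
  → r_1 = 0.3200
beam 2: φ=-90°, α=15°
  d=(0.9659,0.2588)  start (2,4)  tX=0.2899 tY=3.2455  stride 1/|dx|=1.0353 1/|dy|=3.8637
    cross x-line → (3,4), t=0.2899
    cross x-line → (4,4), t=1.3252
    cross x-line → (5,4), t=2.3604 (wall)
  → r_2 = 2.3604
beam 3: φ=-45°, α=60°
  d=(0.5000,0.8660)  start (2,4)  tX=0.5600 tY=0.9699  stride 1/|dx|=2.0000 1/|dy|=1.1547
    cross x-line → (3,4), t=0.5600
    cross y-line → (3,5), t=0.9699
    cross y-line → (3,6), t=2.1246
    cross x-line → (4,6), t=2.5600
    cross y-line → (4,7), t=3.2793 (wall)
  → r_3 = 3.2793
beam 4: φ=0°, α=105°
  d=(-0.2588,0.9659)  start (2,4)  tX=2.7819 tY=0.8696  stride 1/|dx|=3.8637 1/|dy|=1.0353
    cross y-line → (2,5), t=0.8696
    cross y-line → (2,6), t=1.9049
    cross x-line → (1,6), t=2.7819
    cross y-line → (1,7), t=2.9402 (wall)
  → r_4 = 2.9402
beam 5: φ=45°, α=150°
  d=(-0.8660,0.5000)  start (2,4)  tX=0.8314 tY=1.6800  stride 1/|dx|=1.1547 1/|dy|=2.0000
    cross x-line → (1,4), t=0.8314
    cross y-line → (1,5), t=1.6800
    cross x-line → (0,5), t=1.9861 (wall)
  → r_5 = 1.9861
beam 6: φ=90°, α=195°
  d=(-0.9659,-0.2588)  start (2,4)  tX=0.7454 tY=0.6182  stride 1/|dx|=1.0353 1/|dy|=3.8637
    cross y-line → (2,3), t=0.6182 (wall)
  → r_6 = 0.6182
beam 7: φ=135°, α=240°
  d=(-0.5000,-0.8660)  start (2,4)  tX=1.4400 tY=0.1848  stride 1/|dx|=2.0000 1/|dy|=1.1547
    cross y-line → (2,3), t=0.1848 (wall)
  → r_7 = 0.1848

ranges = [0.3200, 2.3604, 3.2793, 2.9402, 1.9861, 0.6182, 0.1848]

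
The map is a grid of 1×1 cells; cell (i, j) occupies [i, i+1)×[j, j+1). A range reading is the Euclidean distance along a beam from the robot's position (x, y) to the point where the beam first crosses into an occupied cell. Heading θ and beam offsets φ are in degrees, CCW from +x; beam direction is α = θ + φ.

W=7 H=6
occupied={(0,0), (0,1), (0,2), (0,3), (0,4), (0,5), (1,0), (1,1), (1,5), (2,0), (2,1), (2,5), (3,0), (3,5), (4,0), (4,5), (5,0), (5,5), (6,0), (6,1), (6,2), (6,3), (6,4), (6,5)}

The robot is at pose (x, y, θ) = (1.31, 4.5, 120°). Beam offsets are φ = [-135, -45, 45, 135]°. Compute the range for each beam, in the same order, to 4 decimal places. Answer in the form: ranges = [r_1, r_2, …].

beam 1: φ=-135°, α=345°
  cosα=0.9659 sinα=-0.2588 | (1,4) | tMaxX 0.7143 tMaxY 1.9319 | tΔX 1.0353 tΔY 3.8637
    t=0.7143 [x] (2,4)
    t=1.7496 [x] (3,4)
    t=1.9319 [y] (3,3)
    t=2.7849 [x] (4,3)
    t=3.8202 [x] (5,3)
    t=4.8554 [x] (6,3) — stop
  → r_1 = 4.8554
beam 2: φ=-45°, α=75°
  cosα=0.2588 sinα=0.9659 | (1,4) | tMaxX 2.6660 tMaxY 0.5176 | tΔX 3.8637 tΔY 1.0353
    t=0.5176 [y] (1,5) — stop
  → r_2 = 0.5176
beam 3: φ=45°, α=165°
  cosα=-0.9659 sinα=0.2588 | (1,4) | tMaxX 0.3209 tMaxY 1.9319 | tΔX 1.0353 tΔY 3.8637
    t=0.3209 [x] (0,4) — stop
  → r_3 = 0.3209
beam 4: φ=135°, α=255°
  cosα=-0.2588 sinα=-0.9659 | (1,4) | tMaxX 1.1977 tMaxY 0.5176 | tΔX 3.8637 tΔY 1.0353
    t=0.5176 [y] (1,3)
    t=1.1977 [x] (0,3) — stop
  → r_4 = 1.1977

ranges = [4.8554, 0.5176, 0.3209, 1.1977]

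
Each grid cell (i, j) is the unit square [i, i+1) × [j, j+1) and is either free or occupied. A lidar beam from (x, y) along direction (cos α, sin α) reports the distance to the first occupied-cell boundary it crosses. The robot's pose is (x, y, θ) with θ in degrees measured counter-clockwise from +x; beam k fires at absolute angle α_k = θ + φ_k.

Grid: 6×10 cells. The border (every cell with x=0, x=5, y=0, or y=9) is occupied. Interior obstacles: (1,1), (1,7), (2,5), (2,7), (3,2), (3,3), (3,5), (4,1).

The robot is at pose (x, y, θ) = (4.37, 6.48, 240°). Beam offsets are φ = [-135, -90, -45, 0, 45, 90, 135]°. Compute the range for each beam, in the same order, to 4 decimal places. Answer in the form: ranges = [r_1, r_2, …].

ranges = [2.6089, 1.5819, 1.8546, 0.7400, 2.4341, 0.7275, 0.6522]

beam 1: φ=-135°, α=105°
  d=(-0.2588,0.9659)  start (4,6)  tX=1.4296 tY=0.5383  stride 1/|dx|=3.8637 1/|dy|=1.0353
    cross y-line → (4,7), t=0.5383
    cross x-line → (3,7), t=1.4296
    cross y-line → (3,8), t=1.5736
    cross y-line → (3,9), t=2.6089 (wall)
  → r_1 = 2.6089
beam 2: φ=-90°, α=150°
  d=(-0.8660,0.5000)  start (4,6)  tX=0.4272 tY=1.0400  stride 1/|dx|=1.1547 1/|dy|=2.0000
    cross x-line → (3,6), t=0.4272
    cross y-line → (3,7), t=1.0400
    cross x-line → (2,7), t=1.5819 (wall)
  → r_2 = 1.5819
beam 3: φ=-45°, α=195°
  d=(-0.9659,-0.2588)  start (4,6)  tX=0.3831 tY=1.8546  stride 1/|dx|=1.0353 1/|dy|=3.8637
    cross x-line → (3,6), t=0.3831
    cross x-line → (2,6), t=1.4183
    cross y-line → (2,5), t=1.8546 (wall)
  → r_3 = 1.8546
beam 4: φ=0°, α=240°
  d=(-0.5000,-0.8660)  start (4,6)  tX=0.7400 tY=0.5543  stride 1/|dx|=2.0000 1/|dy|=1.1547
    cross y-line → (4,5), t=0.5543
    cross x-line → (3,5), t=0.7400 (wall)
  → r_4 = 0.7400
beam 5: φ=45°, α=285°
  d=(0.2588,-0.9659)  start (4,6)  tX=2.4341 tY=0.4969  stride 1/|dx|=3.8637 1/|dy|=1.0353
    cross y-line → (4,5), t=0.4969
    cross y-line → (4,4), t=1.5322
    cross x-line → (5,4), t=2.4341 (wall)
  → r_5 = 2.4341
beam 6: φ=90°, α=330°
  d=(0.8660,-0.5000)  start (4,6)  tX=0.7275 tY=0.9600  stride 1/|dx|=1.1547 1/|dy|=2.0000
    cross x-line → (5,6), t=0.7275 (wall)
  → r_6 = 0.7275
beam 7: φ=135°, α=15°
  d=(0.9659,0.2588)  start (4,6)  tX=0.6522 tY=2.0091  stride 1/|dx|=1.0353 1/|dy|=3.8637
    cross x-line → (5,6), t=0.6522 (wall)
  → r_7 = 0.6522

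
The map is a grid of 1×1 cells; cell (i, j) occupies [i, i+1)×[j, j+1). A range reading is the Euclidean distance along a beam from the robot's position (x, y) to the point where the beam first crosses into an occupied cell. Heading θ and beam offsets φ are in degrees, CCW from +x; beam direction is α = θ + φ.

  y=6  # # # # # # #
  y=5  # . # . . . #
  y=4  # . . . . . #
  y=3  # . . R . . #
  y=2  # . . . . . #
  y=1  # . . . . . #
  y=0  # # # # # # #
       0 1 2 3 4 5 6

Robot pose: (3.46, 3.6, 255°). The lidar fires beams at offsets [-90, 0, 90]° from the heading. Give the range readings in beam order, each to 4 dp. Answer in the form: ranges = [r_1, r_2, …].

beam 1: φ=-90°, α=165°
  d=(-0.9659,0.2588)  start (3,3)  tX=0.4762 tY=1.5455  stride 1/|dx|=1.0353 1/|dy|=3.8637
    cross x-line → (2,3), t=0.4762
    cross x-line → (1,3), t=1.5115
    cross y-line → (1,4), t=1.5455
    cross x-line → (0,4), t=2.5468 (wall)
  → r_1 = 2.5468
beam 2: φ=0°, α=255°
  d=(-0.2588,-0.9659)  start (3,3)  tX=1.7773 tY=0.6212  stride 1/|dx|=3.8637 1/|dy|=1.0353
    cross y-line → (3,2), t=0.6212
    cross y-line → (3,1), t=1.6564
    cross x-line → (2,1), t=1.7773
    cross y-line → (2,0), t=2.6917 (wall)
  → r_2 = 2.6917
beam 3: φ=90°, α=345°
  d=(0.9659,-0.2588)  start (3,3)  tX=0.5590 tY=2.3182  stride 1/|dx|=1.0353 1/|dy|=3.8637
    cross x-line → (4,3), t=0.5590
    cross x-line → (5,3), t=1.5943
    cross y-line → (5,2), t=2.3182
    cross x-line → (6,2), t=2.6296 (wall)
  → r_3 = 2.6296

ranges = [2.5468, 2.6917, 2.6296]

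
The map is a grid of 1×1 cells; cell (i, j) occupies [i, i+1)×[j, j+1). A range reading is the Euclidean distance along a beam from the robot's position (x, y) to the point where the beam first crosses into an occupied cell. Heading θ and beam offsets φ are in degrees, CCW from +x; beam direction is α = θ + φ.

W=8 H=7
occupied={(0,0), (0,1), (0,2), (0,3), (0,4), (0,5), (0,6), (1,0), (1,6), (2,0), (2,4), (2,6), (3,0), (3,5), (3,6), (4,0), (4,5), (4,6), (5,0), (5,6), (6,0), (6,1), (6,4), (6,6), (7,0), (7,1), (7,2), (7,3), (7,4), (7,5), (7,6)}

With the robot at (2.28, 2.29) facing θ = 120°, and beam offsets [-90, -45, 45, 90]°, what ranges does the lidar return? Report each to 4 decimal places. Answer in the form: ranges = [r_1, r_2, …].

ranges = [4.2955, 1.7703, 1.3252, 1.4780]

beam 1: φ=-90°, α=30°
  dir = (cos 30°, sin 30°) = (0.8660, 0.5000); from cell (2,2)
  next x-line at t=0.8314, next y-line at t=1.4200; Δt_x=1.1547, Δt_y=2.0000
    x: enter (3,2) at t=0.8314
    y: enter (3,3) at t=1.4200
    x: enter (4,3) at t=1.9861
    x: enter (5,3) at t=3.1408
    y: enter (5,4) at t=3.4200
    x: enter (6,4) at t=4.2955 ← occupied
  → r_1 = 4.2955
beam 2: φ=-45°, α=75°
  dir = (cos 75°, sin 75°) = (0.2588, 0.9659); from cell (2,2)
  next x-line at t=2.7819, next y-line at t=0.7350; Δt_x=3.8637, Δt_y=1.0353
    y: enter (2,3) at t=0.7350
    y: enter (2,4) at t=1.7703 ← occupied
  → r_2 = 1.7703
beam 3: φ=45°, α=165°
  dir = (cos 165°, sin 165°) = (-0.9659, 0.2588); from cell (2,2)
  next x-line at t=0.2899, next y-line at t=2.7432; Δt_x=1.0353, Δt_y=3.8637
    x: enter (1,2) at t=0.2899
    x: enter (0,2) at t=1.3252 ← occupied
  → r_3 = 1.3252
beam 4: φ=90°, α=210°
  dir = (cos 210°, sin 210°) = (-0.8660, -0.5000); from cell (2,2)
  next x-line at t=0.3233, next y-line at t=0.5800; Δt_x=1.1547, Δt_y=2.0000
    x: enter (1,2) at t=0.3233
    y: enter (1,1) at t=0.5800
    x: enter (0,1) at t=1.4780 ← occupied
  → r_4 = 1.4780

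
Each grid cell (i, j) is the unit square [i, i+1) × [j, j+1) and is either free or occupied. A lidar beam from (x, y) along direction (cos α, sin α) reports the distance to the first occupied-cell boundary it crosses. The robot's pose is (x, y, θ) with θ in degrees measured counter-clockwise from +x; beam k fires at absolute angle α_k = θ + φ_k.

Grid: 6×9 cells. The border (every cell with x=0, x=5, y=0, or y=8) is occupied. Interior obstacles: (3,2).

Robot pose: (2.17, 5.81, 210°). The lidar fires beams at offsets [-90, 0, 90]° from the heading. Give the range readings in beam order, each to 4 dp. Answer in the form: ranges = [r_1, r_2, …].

beam 1: φ=-90°, α=120°
  direction (-0.5000, 0.8660); cell (2,5); t to first gridline: x 0.3400, y 0.2194 (then +2.0000 / +1.1547)
    (2,6) via y @ 0.2194
    (1,6) via x @ 0.3400
    (1,7) via y @ 1.3741
    (0,7) via x @ 2.3400  # hit
  → r_1 = 2.3400
beam 2: φ=0°, α=210°
  direction (-0.8660, -0.5000); cell (2,5); t to first gridline: x 0.1963, y 1.6200 (then +1.1547 / +2.0000)
    (1,5) via x @ 0.1963
    (0,5) via x @ 1.3510  # hit
  → r_2 = 1.3510
beam 3: φ=90°, α=300°
  direction (0.5000, -0.8660); cell (2,5); t to first gridline: x 1.6600, y 0.9353 (then +2.0000 / +1.1547)
    (2,4) via y @ 0.9353
    (3,4) via x @ 1.6600
    (3,3) via y @ 2.0900
    (3,2) via y @ 3.2447  # hit
  → r_3 = 3.2447

ranges = [2.3400, 1.3510, 3.2447]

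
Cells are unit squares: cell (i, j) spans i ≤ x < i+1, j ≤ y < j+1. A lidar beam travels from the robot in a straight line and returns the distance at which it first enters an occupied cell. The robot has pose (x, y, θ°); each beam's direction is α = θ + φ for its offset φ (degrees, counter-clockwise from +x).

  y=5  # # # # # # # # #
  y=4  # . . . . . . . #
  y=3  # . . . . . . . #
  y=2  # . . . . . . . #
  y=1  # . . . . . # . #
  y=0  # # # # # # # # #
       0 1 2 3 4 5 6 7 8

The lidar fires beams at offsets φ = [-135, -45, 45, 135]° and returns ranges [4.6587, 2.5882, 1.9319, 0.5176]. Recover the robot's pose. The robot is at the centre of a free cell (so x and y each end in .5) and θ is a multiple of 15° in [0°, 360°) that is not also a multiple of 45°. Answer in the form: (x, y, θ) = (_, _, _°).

(x, y, θ) = (5.5, 4.5, 330°)

The pose lattice has 27·16 = 432 candidates. Test each by forward raycasting.
  (7.5, 1.5, 195°): beam 1 = 1.0000 ≠ 4.6587 ✗
  (6.5, 3.5, 15°): beam 1 = 2.8868 ≠ 4.6587 ✗
  (1.5, 2.5, 240°): beam 1 = 1.9319 ≠ 4.6587 ✗
  (4.5, 4.5, 105°): beam 1 = 4.0415 ≠ 4.6587 ✗
  (3.5, 2.5, 165°): beam 1 = 5.0000 ≠ 4.6587 ✗
  …
  (5.5, 4.5, 330°): r_1=4.6587, r_2=2.5882, r_3=1.9319, r_4=0.5176 — all match ✓
Unique over the lattice → pose = (5.5, 4.5, 330°).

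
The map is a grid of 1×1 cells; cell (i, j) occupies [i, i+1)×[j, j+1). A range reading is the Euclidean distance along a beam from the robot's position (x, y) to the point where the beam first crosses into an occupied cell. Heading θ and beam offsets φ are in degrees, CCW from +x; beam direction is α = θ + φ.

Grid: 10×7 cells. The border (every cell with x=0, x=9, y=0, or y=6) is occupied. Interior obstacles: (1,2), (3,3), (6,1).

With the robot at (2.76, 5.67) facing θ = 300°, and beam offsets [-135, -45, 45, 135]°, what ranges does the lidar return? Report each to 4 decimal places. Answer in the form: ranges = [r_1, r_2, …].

beam 1: φ=-135°, α=165°
  d=(-0.9659,0.2588)  start (2,5)  tX=0.7868 tY=1.2750  stride 1/|dx|=1.0353 1/|dy|=3.8637
    cross x-line → (1,5), t=0.7868
    cross y-line → (1,6), t=1.2750 (wall)
  → r_1 = 1.2750
beam 2: φ=-45°, α=255°
  d=(-0.2588,-0.9659)  start (2,5)  tX=2.9364 tY=0.6936  stride 1/|dx|=3.8637 1/|dy|=1.0353
    cross y-line → (2,4), t=0.6936
    cross y-line → (2,3), t=1.7289
    cross y-line → (2,2), t=2.7642
    cross x-line → (1,2), t=2.9364 (wall)
  → r_2 = 2.9364
beam 3: φ=45°, α=345°
  d=(0.9659,-0.2588)  start (2,5)  tX=0.2485 tY=2.5887  stride 1/|dx|=1.0353 1/|dy|=3.8637
    cross x-line → (3,5), t=0.2485
    cross x-line → (4,5), t=1.2837
    cross x-line → (5,5), t=2.3190
    cross y-line → (5,4), t=2.5887
    cross x-line → (6,4), t=3.3543
    cross x-line → (7,4), t=4.3896
    cross x-line → (8,4), t=5.4248
    cross y-line → (8,3), t=6.4524
    cross x-line → (9,3), t=6.4601 (wall)
  → r_3 = 6.4601
beam 4: φ=135°, α=75°
  d=(0.2588,0.9659)  start (2,5)  tX=0.9273 tY=0.3416  stride 1/|dx|=3.8637 1/|dy|=1.0353
    cross y-line → (2,6), t=0.3416 (wall)
  → r_4 = 0.3416

ranges = [1.2750, 2.9364, 6.4601, 0.3416]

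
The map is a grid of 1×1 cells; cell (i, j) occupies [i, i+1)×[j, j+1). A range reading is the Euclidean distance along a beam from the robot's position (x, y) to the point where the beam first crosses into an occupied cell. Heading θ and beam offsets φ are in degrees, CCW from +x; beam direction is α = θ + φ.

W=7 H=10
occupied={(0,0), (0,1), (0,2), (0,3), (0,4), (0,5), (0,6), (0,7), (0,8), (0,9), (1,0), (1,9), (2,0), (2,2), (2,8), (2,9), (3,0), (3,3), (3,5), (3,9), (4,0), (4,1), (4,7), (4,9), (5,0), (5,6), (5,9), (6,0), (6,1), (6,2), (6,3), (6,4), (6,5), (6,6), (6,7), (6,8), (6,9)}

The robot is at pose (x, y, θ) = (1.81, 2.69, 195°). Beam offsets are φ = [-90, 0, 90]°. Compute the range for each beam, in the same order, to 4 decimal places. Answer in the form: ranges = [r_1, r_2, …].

ranges = [3.1296, 0.8386, 1.7496]

beam 1: φ=-90°, α=105°
  cosα=-0.2588 sinα=0.9659 | (1,2) | tMaxX 3.1296 tMaxY 0.3209 | tΔX 3.8637 tΔY 1.0353
    t=0.3209 [y] (1,3)
    t=1.3562 [y] (1,4)
    t=2.3915 [y] (1,5)
    t=3.1296 [x] (0,5) — stop
  → r_1 = 3.1296
beam 2: φ=0°, α=195°
  cosα=-0.9659 sinα=-0.2588 | (1,2) | tMaxX 0.8386 tMaxY 2.6660 | tΔX 1.0353 tΔY 3.8637
    t=0.8386 [x] (0,2) — stop
  → r_2 = 0.8386
beam 3: φ=90°, α=285°
  cosα=0.2588 sinα=-0.9659 | (1,2) | tMaxX 0.7341 tMaxY 0.7143 | tΔX 3.8637 tΔY 1.0353
    t=0.7143 [y] (1,1)
    t=0.7341 [x] (2,1)
    t=1.7496 [y] (2,0) — stop
  → r_3 = 1.7496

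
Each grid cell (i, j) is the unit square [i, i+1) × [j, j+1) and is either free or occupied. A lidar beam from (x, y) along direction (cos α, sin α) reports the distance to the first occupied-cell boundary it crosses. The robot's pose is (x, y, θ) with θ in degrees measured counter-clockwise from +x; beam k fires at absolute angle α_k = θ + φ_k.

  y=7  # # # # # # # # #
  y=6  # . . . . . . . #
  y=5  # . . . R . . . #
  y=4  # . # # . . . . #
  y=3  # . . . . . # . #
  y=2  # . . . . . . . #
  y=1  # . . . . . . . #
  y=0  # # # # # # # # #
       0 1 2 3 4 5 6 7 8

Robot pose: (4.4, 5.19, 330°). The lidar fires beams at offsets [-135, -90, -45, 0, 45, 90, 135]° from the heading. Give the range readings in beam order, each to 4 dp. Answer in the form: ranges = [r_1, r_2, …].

beam 1: φ=-135°, α=195°
  direction (-0.9659, -0.2588); cell (4,5); t to first gridline: x 0.4141, y 0.7341 (then +1.0353 / +3.8637)
    (3,5) via x @ 0.4141
    (3,4) via y @ 0.7341  # hit
  → r_1 = 0.7341
beam 2: φ=-90°, α=240°
  direction (-0.5000, -0.8660); cell (4,5); t to first gridline: x 0.8000, y 0.2194 (then +2.0000 / +1.1547)
    (4,4) via y @ 0.2194
    (3,4) via x @ 0.8000  # hit
  → r_2 = 0.8000
beam 3: φ=-45°, α=285°
  direction (0.2588, -0.9659); cell (4,5); t to first gridline: x 2.3182, y 0.1967 (then +3.8637 / +1.0353)
    (4,4) via y @ 0.1967
    (4,3) via y @ 1.2320
    (4,2) via y @ 2.2673
    (5,2) via x @ 2.3182
    (5,1) via y @ 3.3025
    (5,0) via y @ 4.3378  # hit
  → r_3 = 4.3378
beam 4: φ=0°, α=330°
  direction (0.8660, -0.5000); cell (4,5); t to first gridline: x 0.6928, y 0.3800 (then +1.1547 / +2.0000)
    (4,4) via y @ 0.3800
    (5,4) via x @ 0.6928
    (6,4) via x @ 1.8475
    (6,3) via y @ 2.3800  # hit
  → r_4 = 2.3800
beam 5: φ=45°, α=15°
  direction (0.9659, 0.2588); cell (4,5); t to first gridline: x 0.6212, y 3.1296 (then +1.0353 / +3.8637)
    (5,5) via x @ 0.6212
    (6,5) via x @ 1.6564
    (7,5) via x @ 2.6917
    (7,6) via y @ 3.1296
    (8,6) via x @ 3.7270  # hit
  → r_5 = 3.7270
beam 6: φ=90°, α=60°
  direction (0.5000, 0.8660); cell (4,5); t to first gridline: x 1.2000, y 0.9353 (then +2.0000 / +1.1547)
    (4,6) via y @ 0.9353
    (5,6) via x @ 1.2000
    (5,7) via y @ 2.0900  # hit
  → r_6 = 2.0900
beam 7: φ=135°, α=105°
  direction (-0.2588, 0.9659); cell (4,5); t to first gridline: x 1.5455, y 0.8386 (then +3.8637 / +1.0353)
    (4,6) via y @ 0.8386
    (3,6) via x @ 1.5455
    (3,7) via y @ 1.8738  # hit
  → r_7 = 1.8738

ranges = [0.7341, 0.8000, 4.3378, 2.3800, 3.7270, 2.0900, 1.8738]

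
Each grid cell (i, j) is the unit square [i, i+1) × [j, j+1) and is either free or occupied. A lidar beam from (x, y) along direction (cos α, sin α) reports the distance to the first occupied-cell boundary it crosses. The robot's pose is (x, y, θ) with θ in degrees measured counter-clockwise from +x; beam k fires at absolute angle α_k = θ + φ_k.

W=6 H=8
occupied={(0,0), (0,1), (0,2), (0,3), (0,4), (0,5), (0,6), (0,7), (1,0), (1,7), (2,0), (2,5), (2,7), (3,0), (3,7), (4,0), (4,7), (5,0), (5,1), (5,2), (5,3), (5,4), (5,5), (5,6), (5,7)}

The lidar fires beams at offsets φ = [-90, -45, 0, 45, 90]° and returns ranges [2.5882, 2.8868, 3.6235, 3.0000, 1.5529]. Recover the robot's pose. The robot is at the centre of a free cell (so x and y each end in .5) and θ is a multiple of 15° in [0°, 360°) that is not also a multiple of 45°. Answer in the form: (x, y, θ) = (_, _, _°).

Candidates: 23 free-cell centres × 16 headings = 368 poses. Raycast each; keep the one whose scan matches to 4 dp.
  (4.5, 5.5, 240°): beam 1 = 3.0000 ≠ 2.5882 ✗
  (1.5, 6.5, 285°): beam 1 = 0.5176 ≠ 2.5882 ✗
  (3.5, 5.5, 285°): beam 1 = 0.5176 ≠ 2.5882 ✗
  (1.5, 3.5, 300°): beam 1 = 0.5774 ≠ 2.5882 ✗
  …
  (3.5, 4.5, 255°): r_1=2.5882, r_2=2.8868, r_3=3.6235, r_4=3.0000, r_5=1.5529 — all match ✓
Unique over the lattice → pose = (3.5, 4.5, 255°).

(x, y, θ) = (3.5, 4.5, 255°)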